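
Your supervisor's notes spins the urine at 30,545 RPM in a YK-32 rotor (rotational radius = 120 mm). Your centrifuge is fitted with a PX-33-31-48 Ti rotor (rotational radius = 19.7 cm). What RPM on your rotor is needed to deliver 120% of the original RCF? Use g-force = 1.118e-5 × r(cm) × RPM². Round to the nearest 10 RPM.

Original rotor: r = 120 mm = 12.0 cm
RCF = 1.118 × 10⁻⁵ × r × N²
RCF_original = 1.118 × 10⁻⁵ × 12 × (30545)² = 1.118 × 10⁻⁵ × 12 × 932,997,025 ≈ 125,170.9 × g
Target RCF = 1.2 × 125,170.9 ≈ 150,205.1 × g
150,205.1 = 1.118 × 10⁻⁵ × 19.7 × N²
N² = 150,205.1 / (22.0246 × 10⁻⁵) = 681,987,868
N ≈ √681,987,868 ≈ 26,114.9

26110 RPM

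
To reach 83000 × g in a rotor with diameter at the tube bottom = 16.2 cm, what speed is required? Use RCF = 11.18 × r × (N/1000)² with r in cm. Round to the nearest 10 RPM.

≈ 30270 RPM

r = 16.2 / 2 = 8.1 cm
83,000 = 11.18 × 8.1 × (N/1000)²
(N/1000)² = 83,000 / 90.558 = 916.5397
N = 1000 × √916.5397 ≈ 30,274.4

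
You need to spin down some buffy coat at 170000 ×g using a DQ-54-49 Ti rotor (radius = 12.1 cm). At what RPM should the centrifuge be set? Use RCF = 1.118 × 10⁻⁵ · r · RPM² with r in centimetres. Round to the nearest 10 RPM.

RCF = 1.118 × 10⁻⁵ × r × N²
170,000 = 1.118 × 10⁻⁵ × 12.1 × N²
N² = 170,000 / (13.5278 × 10⁻⁵) = 1,256,671,447
N ≈ √1,256,671,447 ≈ 35,449.6

≈ 35450 RPM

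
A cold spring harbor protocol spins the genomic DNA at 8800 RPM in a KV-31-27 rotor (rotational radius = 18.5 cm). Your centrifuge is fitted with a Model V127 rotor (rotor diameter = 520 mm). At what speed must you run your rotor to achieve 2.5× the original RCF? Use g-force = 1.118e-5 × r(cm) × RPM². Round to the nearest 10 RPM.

11740 RPM

RCF_original = 1.118 × 10⁻⁵ × 18.5 × (8800)² = 1.118 × 10⁻⁵ × 18.5 × 77,440,000 ≈ 16,016.9 × g
Target RCF = 2.5 × 16,016.9 ≈ 40,042.2 × g
Your rotor: r = 520 mm / 2 = 260 mm = 26 cm
40,042.2 = 1.118 × 10⁻⁵ × 26 × N²
N² = 40,042.2 / (29.068 × 10⁻⁵) = 137,753,543
N ≈ √137,753,543 ≈ 11,736.8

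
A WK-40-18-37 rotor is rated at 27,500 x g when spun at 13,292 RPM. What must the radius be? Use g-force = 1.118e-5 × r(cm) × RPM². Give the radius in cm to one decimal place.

13.9 cm

27500 = 1.118 × 10⁻⁵ × r × (13292)²
r = 27500 / (1.118 × 10⁻⁵ × 176,677,264) = 27500 / 1975.252 ≈ 13.922 cm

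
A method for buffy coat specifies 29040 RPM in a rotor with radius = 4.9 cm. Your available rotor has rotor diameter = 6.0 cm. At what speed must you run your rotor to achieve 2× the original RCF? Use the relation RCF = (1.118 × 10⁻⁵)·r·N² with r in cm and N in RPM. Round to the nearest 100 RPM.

≈ 52500 RPM

RCF = 1.118 × 10⁻⁵ × r × N²
RCF_original = 1.118 × 10⁻⁵ × 4.9 × (29040)² = 1.118 × 10⁻⁵ × 4.9 × 843,321,600 ≈ 46,198.8 × g
Target RCF = 2 × 46,198.8 ≈ 92,397.6 × g
Your rotor: r = 6.0 / 2 = 3 cm
92,397.6 = 1.118 × 10⁻⁵ × 3 × N²
N² = 92,397.6 / (3.354 × 10⁻⁵) = 2,754,847,943
N ≈ √2,754,847,943 ≈ 52,486.6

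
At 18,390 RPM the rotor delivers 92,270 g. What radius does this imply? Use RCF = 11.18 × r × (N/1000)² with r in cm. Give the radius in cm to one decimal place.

r ≈ 24.4 cm

RCF = 11.18 × r × (N/1000)²
92270 = 11.18 × r × (18.39)²
r = 92270 / (11.18 × 338.1921) = 92270 / 3780.988 ≈ 24.404 cm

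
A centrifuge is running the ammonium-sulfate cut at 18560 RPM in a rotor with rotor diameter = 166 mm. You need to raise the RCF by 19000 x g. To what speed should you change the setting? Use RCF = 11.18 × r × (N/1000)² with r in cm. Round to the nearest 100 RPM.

r = 166 mm / 2 = 83 mm = 8.3 cm
Current RCF = 11.18 × 8.3 × (18.56)² = 11.18 × 8.3 × 344.4736 ≈ 31,965.1 × g
Target RCF = 31,965.1 + 19,000 = 50,965.1 × g
(N/1000)² = 50,965.1 / 92.794 = 549.2284
N = 1000 × √549.2284 ≈ 23,435.6

N₂ ≈ 23400 RPM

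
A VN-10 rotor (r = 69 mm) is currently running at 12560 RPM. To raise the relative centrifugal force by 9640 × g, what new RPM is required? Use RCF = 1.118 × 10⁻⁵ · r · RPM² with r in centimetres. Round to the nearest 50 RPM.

r = 69 mm = 6.9 cm
Current RCF = 1.118 × 10⁻⁵ × 6.9 × (12560)² = 1.118 × 10⁻⁵ × 6.9 × 157,753,600 ≈ 12,169.4 × g
Target RCF = 12,169.4 + 9,640 = 21,809.4 × g
N² = 21,809.4 / (7.7142 × 10⁻⁵) = 282,717,586
N ≈ √282,717,586 ≈ 16,814.2

N₂ ≈ 16800 RPM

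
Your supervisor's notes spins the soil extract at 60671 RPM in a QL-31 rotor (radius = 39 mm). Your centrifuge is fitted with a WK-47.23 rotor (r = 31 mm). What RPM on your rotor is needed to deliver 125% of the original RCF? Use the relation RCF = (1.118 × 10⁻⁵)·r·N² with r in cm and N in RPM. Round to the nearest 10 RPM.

76080 RPM

Original rotor: r = 39 mm = 3.9 cm
RCF = 1.118 × 10⁻⁵ × r × N²
RCF_original = 1.118 × 10⁻⁵ × 3.9 × (60671)² = 1.118 × 10⁻⁵ × 3.9 × 3,680,970,241 ≈ 160,497.7 × g
Target RCF = 1.25 × 160,497.7 ≈ 200,622.1 × g
Your rotor: r = 31 mm = 3.1 cm
200,622.1 = 1.118 × 10⁻⁵ × 3.1 × N²
N² = 200,622.1 / (3.4658 × 10⁻⁵) = 5,788,623,117
N ≈ √5,788,623,117 ≈ 76,083.0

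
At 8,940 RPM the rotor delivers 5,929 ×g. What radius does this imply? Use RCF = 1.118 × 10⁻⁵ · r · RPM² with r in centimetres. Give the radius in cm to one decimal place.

≈ 6.6 cm

5929 = 1.118 × 10⁻⁵ × r × (8940)²
r = 5929 / (1.118 × 10⁻⁵ × 79,923,600) = 5929 / 893.5458 ≈ 6.635 cm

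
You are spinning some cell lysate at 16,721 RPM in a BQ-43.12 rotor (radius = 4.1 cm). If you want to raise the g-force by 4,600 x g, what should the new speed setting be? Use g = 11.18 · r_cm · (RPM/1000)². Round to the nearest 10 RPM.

19490 RPM

Current RCF = 11.18 × 4.1 × (16.721)² = 11.18 × 4.1 × 279.591841 ≈ 12,815.9 × g
Target RCF = 12,815.9 + 4,600 = 17,415.9 × g
(N/1000)² = 17,415.9 / 45.838 = 379.9446
N = 1000 × √379.9446 ≈ 19,492.2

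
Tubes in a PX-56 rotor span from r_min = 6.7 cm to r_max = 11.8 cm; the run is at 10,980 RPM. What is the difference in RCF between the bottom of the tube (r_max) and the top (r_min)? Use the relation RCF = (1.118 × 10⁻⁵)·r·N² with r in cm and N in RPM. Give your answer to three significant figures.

6870 ×g

ΔRCF = 1.118 × 10⁻⁵ × (r_max − r_min) × N² = 1.118 × 10⁻⁵ × 5.1 × 120,560,400 ≈ 6,874.1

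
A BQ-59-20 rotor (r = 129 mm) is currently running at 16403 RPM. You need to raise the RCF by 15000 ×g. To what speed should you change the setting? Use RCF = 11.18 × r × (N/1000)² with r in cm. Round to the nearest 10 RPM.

r = 129 mm = 12.9 cm
Current RCF = 11.18 × 12.9 × (16.403)² = 11.18 × 12.9 × 269.058409 ≈ 38,804.1 × g
Target RCF = 38,804.1 + 15,000 = 53,804.1 × g
(N/1000)² = 53,804.1 / 144.222 = 373.0644
N = 1000 × √373.0644 ≈ 19,314.9

19310 RPM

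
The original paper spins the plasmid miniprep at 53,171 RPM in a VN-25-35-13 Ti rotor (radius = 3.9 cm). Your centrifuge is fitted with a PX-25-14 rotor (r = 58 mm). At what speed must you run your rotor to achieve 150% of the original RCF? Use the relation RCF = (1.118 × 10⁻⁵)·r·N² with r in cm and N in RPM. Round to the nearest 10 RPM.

≈ 53400 RPM

RCF = 1.118 × 10⁻⁵ × r × N²
RCF_original = 1.118 × 10⁻⁵ × 3.9 × (53171)² = 1.118 × 10⁻⁵ × 3.9 × 2,827,155,241 ≈ 123,269.6 × g
Target RCF = 1.5 × 123,269.6 ≈ 184,904.4 × g
Your rotor: r = 58 mm = 5.8 cm
184,904.4 = 1.118 × 10⁻⁵ × 5.8 × N²
N² = 184,904.4 / (6.4844 × 10⁻⁵) = 2,851,526,741
N ≈ √2,851,526,741 ≈ 53,399.7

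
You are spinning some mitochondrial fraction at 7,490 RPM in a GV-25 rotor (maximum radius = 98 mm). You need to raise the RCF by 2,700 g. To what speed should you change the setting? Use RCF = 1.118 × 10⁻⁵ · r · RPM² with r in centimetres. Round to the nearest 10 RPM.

r = 98 mm = 9.8 cm
Current RCF = 1.118 × 10⁻⁵ × 9.8 × (7490)² = 1.118 × 10⁻⁵ × 9.8 × 56,100,100 ≈ 6,146.6 × g
Target RCF = 6,146.6 + 2,700 = 8,846.6 × g
N² = 8,846.6 / (10.9564 × 10⁻⁵) = 80,743,675
N ≈ √80,743,675 ≈ 8,985.7

8990 RPM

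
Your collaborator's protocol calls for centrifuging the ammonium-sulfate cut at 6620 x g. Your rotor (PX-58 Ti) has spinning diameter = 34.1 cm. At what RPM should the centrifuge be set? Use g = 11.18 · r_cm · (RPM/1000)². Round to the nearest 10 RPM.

r = 34.1 / 2 = 17.05 cm
6,620 = 11.18 × 17.05 × (N/1000)²
(N/1000)² = 6,620 / 190.619 = 34.72896
N = 1000 × √34.72896 ≈ 5,893.1

5890 RPM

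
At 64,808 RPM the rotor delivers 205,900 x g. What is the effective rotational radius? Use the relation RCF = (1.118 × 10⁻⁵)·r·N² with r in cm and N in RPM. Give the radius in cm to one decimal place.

RCF = 1.118 × 10⁻⁵ × r × N²
205900 = 1.118 × 10⁻⁵ × r × (64808)²
r = 205900 / (1.118 × 10⁻⁵ × 4,200,076,864) = 205900 / 46956.86 ≈ 4.385 cm

r ≈ 4.4 cm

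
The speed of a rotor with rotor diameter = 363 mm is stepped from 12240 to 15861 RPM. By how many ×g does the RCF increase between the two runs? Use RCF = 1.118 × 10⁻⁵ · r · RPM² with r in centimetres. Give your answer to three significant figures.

≈ 20600 ×g

r = 363 mm / 2 = 181.5 mm = 18.15 cm
RCF₁ = 1.118 × 10⁻⁵ × 18.15 × (12240)² = 1.118 × 10⁻⁵ × 18.15 × 149,817,600 ≈ 30,400.5 × g
RCF₂ = 1.118 × 10⁻⁵ × 18.15 × (15861)² = 1.118 × 10⁻⁵ × 18.15 × 251,571,321 ≈ 51,048.1 × g
Increase = 51,048.1 − 30,400.5 = 20,647.6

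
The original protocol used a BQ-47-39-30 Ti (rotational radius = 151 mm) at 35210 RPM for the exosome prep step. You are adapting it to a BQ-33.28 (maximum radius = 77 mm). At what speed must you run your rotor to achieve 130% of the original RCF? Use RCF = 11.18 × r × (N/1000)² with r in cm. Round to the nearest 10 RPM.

Original rotor: r = 151 mm = 15.1 cm
RCF = 11.18 × r × (N/1000)²
RCF_original = 11.18 × 15.1 × (35.21)² = 11.18 × 15.1 × 1,239.7441 ≈ 209,291.1 × g
Target RCF = 1.3 × 209,291.1 ≈ 272,078.4 × g
Your rotor: r = 77 mm = 7.7 cm
272,078.4 = 11.18 × 7.7 × (N/1000)²
(N/1000)² = 272,078.4 / 86.086 = 3160.542
N = 1000 × √3160.542 ≈ 56,218.7

≈ 56220 RPM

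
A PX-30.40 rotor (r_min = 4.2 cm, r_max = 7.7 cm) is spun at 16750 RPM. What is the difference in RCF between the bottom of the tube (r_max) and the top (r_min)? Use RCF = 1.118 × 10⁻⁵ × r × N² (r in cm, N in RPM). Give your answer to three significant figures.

RCF_max = 1.118 × 10⁻⁵ × 7.7 × (16750)² = 1.118 × 10⁻⁵ × 7.7 × 280,562,500 ≈ 24,152.5 × g
RCF_min = 1.118 × 10⁻⁵ × 4.2 × (16750)² = 1.118 × 10⁻⁵ × 4.2 × 280,562,500 ≈ 13,174.1 × g
ΔRCF = 24,152.5 − 13,174.1 = 10,978.4

≈ 11000 x g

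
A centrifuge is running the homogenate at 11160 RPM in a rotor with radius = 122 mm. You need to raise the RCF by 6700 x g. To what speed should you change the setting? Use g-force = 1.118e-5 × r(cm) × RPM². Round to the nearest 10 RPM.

N₂ ≈ 13180 RPM

r = 122 mm = 12.2 cm
Current RCF = 1.118 × 10⁻⁵ × 12.2 × (11160)² = 1.118 × 10⁻⁵ × 12.2 × 124,545,600 ≈ 16,987.5 × g
Target RCF = 16,987.5 + 6,700 = 23,687.5 × g
N² = 23,687.5 / (13.6396 × 10⁻⁵) = 173,667,116
N ≈ √173,667,116 ≈ 13,178.3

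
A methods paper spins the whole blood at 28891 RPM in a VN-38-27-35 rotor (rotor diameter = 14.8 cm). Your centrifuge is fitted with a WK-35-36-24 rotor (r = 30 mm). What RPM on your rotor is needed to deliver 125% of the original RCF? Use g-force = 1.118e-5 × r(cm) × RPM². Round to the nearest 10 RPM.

Original rotor: r = 14.8 / 2 = 7.4 cm
RCF_original = 1.118 × 10⁻⁵ × 7.4 × (28891)² = 1.118 × 10⁻⁵ × 7.4 × 834,689,881 ≈ 69,055.6 × g
Target RCF = 1.25 × 69,055.6 ≈ 86,319.5 × g
Your rotor: r = 30 mm = 3.0 cm
86,319.5 = 1.118 × 10⁻⁵ × 3 × N²
N² = 86,319.5 / (3.354 × 10⁻⁵) = 2,573,628,503
N ≈ √2,573,628,503 ≈ 50,730.9

50730 RPM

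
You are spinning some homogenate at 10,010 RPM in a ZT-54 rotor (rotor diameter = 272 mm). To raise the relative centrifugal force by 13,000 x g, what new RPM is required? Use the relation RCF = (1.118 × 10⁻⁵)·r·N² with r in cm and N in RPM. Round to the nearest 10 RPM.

r = 272 mm / 2 = 136 mm = 13.6 cm
Current RCF = 1.118 × 10⁻⁵ × 13.6 × (10010)² = 1.118 × 10⁻⁵ × 13.6 × 100,200,100 ≈ 15,235.2 × g
Target RCF = 15,235.2 + 13,000 = 28,235.2 × g
N² = 28,235.2 / (15.2048 × 10⁻⁵) = 185,699,253
N ≈ √185,699,253 ≈ 13,627.2

≈ 13630 RPM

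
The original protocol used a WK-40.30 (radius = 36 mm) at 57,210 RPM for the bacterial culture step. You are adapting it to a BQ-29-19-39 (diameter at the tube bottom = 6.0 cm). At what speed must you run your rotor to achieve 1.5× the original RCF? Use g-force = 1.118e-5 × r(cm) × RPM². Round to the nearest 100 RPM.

Original rotor: r = 36 mm = 3.6 cm
RCF = 1.118 × 10⁻⁵ × r × N²
RCF_original = 1.118 × 10⁻⁵ × 3.6 × (57210)² = 1.118 × 10⁻⁵ × 3.6 × 3,272,984,100 ≈ 131,731.1 × g
Target RCF = 1.5 × 131,731.1 ≈ 197,596.7 × g
Your rotor: r = 6.0 / 2 = 3 cm
197,596.7 = 1.118 × 10⁻⁵ × 3 × N²
N² = 197,596.7 / (3.354 × 10⁻⁵) = 5,891,374,478
N ≈ √5,891,374,478 ≈ 76,755.3

76800 RPM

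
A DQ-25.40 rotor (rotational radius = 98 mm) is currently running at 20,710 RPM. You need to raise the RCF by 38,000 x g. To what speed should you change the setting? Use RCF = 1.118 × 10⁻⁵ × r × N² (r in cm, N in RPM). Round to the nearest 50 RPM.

27850 RPM

r = 98 mm = 9.8 cm
Current RCF = 1.118 × 10⁻⁵ × 9.8 × (20710)² = 1.118 × 10⁻⁵ × 9.8 × 428,904,100 ≈ 46,992.4 × g
Target RCF = 46,992.4 + 38,000 = 84,992.4 × g
N² = 84,992.4 / (10.9564 × 10⁻⁵) = 775,732,905
N ≈ √775,732,905 ≈ 27,852.0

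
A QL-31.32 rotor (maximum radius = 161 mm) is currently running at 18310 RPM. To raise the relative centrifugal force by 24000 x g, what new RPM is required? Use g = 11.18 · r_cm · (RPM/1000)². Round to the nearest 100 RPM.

r = 161 mm = 16.1 cm
Current RCF = 11.18 × 16.1 × (18.31)² = 11.18 × 16.1 × 335.2561 ≈ 60,345.4 × g
Target RCF = 60,345.4 + 24,000 = 84,345.4 × g
(N/1000)² = 84,345.4 / 179.998 = 468.5908
N = 1000 × √468.5908 ≈ 21,647.0

21600 RPM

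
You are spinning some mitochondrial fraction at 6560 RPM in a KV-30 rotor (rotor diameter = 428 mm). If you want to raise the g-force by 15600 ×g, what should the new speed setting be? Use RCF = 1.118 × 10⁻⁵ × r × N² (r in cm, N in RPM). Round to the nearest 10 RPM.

r = 428 mm / 2 = 214 mm = 21.4 cm
Current RCF = 1.118 × 10⁻⁵ × 21.4 × (6560)² = 1.118 × 10⁻⁵ × 21.4 × 43,033,600 ≈ 10,295.9 × g
Target RCF = 10,295.9 + 15,600 = 25,895.9 × g
N² = 25,895.9 / (23.9252 × 10⁻⁵) = 108,236,922
N ≈ √108,236,922 ≈ 10,403.7

≈ 10400 RPM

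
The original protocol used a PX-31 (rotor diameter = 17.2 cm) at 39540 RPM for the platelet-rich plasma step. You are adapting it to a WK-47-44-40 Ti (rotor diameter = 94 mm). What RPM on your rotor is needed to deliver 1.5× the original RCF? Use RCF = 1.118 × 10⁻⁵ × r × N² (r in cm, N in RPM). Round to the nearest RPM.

≈ 65506 RPM

Original rotor: r = 17.2 / 2 = 8.6 cm
RCF_original = 1.118 × 10⁻⁵ × 8.6 × (39540)² = 1.118 × 10⁻⁵ × 8.6 × 1,563,411,600 ≈ 150,318.9 × g
Target RCF = 1.5 × 150,318.9 ≈ 225,478.3 × g
Your rotor: r = 94 mm / 2 = 47 mm = 4.7 cm
225,478.3 = 1.118 × 10⁻⁵ × 4.7 × N²
N² = 225,478.3 / (5.2546 × 10⁻⁵) = 4,291,064,972
N ≈ √4,291,064,972 ≈ 65,506.2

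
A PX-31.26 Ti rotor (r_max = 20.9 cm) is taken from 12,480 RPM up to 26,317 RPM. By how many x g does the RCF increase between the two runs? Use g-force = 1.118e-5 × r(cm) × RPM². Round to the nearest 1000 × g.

RCF₁ = 1.118 × 10⁻⁵ × 20.9 × (12480)² = 1.118 × 10⁻⁵ × 20.9 × 155,750,400 ≈ 36,392.9 × g
RCF₂ = 1.118 × 10⁻⁵ × 20.9 × (26317)² = 1.118 × 10⁻⁵ × 20.9 × 692,584,489 ≈ 161,830.7 × g
Increase = 161,830.7 − 36,392.9 = 125,437.8

≈ 125000 x g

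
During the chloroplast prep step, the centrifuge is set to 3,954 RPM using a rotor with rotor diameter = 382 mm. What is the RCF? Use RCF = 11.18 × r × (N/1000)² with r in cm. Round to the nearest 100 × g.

r = 382 mm / 2 = 191 mm = 19.1 cm
RCF = 11.18 × r × (N/1000)²
RCF = 11.18 × 19.1 × (3.954)² = 11.18 × 19.1 × 15.634116 ≈ 3,338.5 × g

RCF ≈ 3300 x g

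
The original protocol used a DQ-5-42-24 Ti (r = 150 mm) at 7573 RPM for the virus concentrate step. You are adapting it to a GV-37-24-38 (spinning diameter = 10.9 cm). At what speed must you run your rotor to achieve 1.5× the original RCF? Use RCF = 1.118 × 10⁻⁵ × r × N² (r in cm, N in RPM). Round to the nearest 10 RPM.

15390 RPM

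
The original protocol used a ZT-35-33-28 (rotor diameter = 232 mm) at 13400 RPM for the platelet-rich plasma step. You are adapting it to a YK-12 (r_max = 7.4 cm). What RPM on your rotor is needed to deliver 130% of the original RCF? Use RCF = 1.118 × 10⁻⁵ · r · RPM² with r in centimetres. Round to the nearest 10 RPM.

Original rotor: r = 232 mm / 2 = 116 mm = 11.6 cm
RCF = 1.118 × 10⁻⁵ × r × N²
RCF_original = 1.118 × 10⁻⁵ × 11.6 × (13400)² = 1.118 × 10⁻⁵ × 11.6 × 179,560,000 ≈ 23,286.8 × g
Target RCF = 1.3 × 23,286.8 ≈ 30,272.8 × g
30,272.8 = 1.118 × 10⁻⁵ × 7.4 × N²
N² = 30,272.8 / (8.2732 × 10⁻⁵) = 365,914,036
N ≈ √365,914,036 ≈ 19,128.9

19130 RPM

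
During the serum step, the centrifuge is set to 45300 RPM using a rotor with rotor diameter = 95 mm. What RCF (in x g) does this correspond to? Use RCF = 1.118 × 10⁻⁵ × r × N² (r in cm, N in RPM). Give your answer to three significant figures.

r = 95 mm / 2 = 47.5 mm = 4.75 cm
RCF = 1.118 × 10⁻⁵ × 4.75 × (45300)² = 1.118 × 10⁻⁵ × 4.75 × 2,052,090,000 ≈ 108,976.2 × g

RCF ≈ 109000 x g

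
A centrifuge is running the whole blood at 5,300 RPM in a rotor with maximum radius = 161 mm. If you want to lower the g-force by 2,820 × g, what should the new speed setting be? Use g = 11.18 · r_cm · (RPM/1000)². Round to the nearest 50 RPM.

r = 161 mm = 16.1 cm
Current RCF = 11.18 × 16.1 × (5.3)² = 11.18 × 16.1 × 28.09 ≈ 5,056.1 × g
Target RCF = 5,056.1 − 2,820 = 2,236.1 × g
(N/1000)² = 2,236.1 / 179.998 = 12.42292
N = 1000 × √12.42292 ≈ 3,524.6

N₂ ≈ 3500 RPM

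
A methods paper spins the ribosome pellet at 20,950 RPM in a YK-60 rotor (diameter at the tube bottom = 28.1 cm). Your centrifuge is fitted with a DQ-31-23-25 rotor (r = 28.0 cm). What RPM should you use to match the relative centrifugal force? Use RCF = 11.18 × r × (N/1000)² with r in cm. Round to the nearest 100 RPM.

≈ 14800 RPM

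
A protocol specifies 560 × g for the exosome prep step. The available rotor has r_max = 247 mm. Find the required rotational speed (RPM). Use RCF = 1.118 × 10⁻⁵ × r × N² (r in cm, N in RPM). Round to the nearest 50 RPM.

1400 RPM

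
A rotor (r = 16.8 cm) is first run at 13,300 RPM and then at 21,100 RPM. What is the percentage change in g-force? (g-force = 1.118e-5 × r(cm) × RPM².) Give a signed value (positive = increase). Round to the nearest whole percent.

+152%

RCF ∝ N², so the ratio is (21100/13300)² = (1.586466)² = 2.5169.
Change = 2.5169 − 1 = +1.5169 → +151.7%.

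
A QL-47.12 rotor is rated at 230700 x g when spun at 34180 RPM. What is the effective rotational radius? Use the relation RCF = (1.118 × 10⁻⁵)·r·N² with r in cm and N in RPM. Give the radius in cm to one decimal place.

≈ 17.7 cm

230700 = 1.118 × 10⁻⁵ × r × (34180)²
r = 230700 / (1.118 × 10⁻⁵ × 1,168,272,400) = 230700 / 13061.29 ≈ 17.663 cm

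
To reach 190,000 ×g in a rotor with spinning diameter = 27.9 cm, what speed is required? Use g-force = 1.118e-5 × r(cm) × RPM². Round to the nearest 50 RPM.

r = 27.9 / 2 = 13.95 cm
190,000 = 1.118 × 10⁻⁵ × 13.95 × N²
N² = 190,000 / (15.5961 × 10⁻⁵) = 1,218,253,281
N ≈ √1,218,253,281 ≈ 34,903.5

34900 RPM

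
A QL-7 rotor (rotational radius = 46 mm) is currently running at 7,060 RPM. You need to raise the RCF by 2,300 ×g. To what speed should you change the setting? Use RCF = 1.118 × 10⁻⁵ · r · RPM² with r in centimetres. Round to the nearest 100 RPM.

≈ 9700 RPM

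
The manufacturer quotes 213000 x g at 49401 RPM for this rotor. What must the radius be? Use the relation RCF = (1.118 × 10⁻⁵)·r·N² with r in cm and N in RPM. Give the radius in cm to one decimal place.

7.8 cm

RCF = 1.118 × 10⁻⁵ × r × N²
213000 = 1.118 × 10⁻⁵ × r × (49401)²
r = 213000 / (1.118 × 10⁻⁵ × 2,440,458,801) = 213000 / 27284.33 ≈ 7.807 cm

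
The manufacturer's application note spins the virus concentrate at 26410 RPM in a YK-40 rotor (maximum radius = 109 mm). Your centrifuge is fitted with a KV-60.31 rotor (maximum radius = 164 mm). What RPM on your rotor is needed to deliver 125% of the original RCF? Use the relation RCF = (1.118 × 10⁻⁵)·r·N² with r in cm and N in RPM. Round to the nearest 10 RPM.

24070 RPM

Original rotor: r = 109 mm = 10.9 cm
RCF_original = 1.118 × 10⁻⁵ × 10.9 × (26410)² = 1.118 × 10⁻⁵ × 10.9 × 697,488,100 ≈ 84,997.3 × g
Target RCF = 1.25 × 84,997.3 ≈ 106,246.6 × g
Your rotor: r = 164 mm = 16.4 cm
106,246.6 = 1.118 × 10⁻⁵ × 16.4 × N²
N² = 106,246.6 / (18.3352 × 10⁻⁵) = 579,467,909
N ≈ √579,467,909 ≈ 24,072.1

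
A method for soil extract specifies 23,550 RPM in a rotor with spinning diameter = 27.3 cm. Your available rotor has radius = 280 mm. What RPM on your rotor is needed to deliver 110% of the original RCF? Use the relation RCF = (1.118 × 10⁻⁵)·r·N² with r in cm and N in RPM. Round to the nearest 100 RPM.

≈ 17200 RPM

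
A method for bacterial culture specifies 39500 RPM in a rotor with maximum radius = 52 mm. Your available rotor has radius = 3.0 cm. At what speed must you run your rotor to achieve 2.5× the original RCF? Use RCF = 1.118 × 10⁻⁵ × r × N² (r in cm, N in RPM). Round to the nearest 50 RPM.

≈ 82250 RPM

Original rotor: r = 52 mm = 5.2 cm
RCF = 1.118 × 10⁻⁵ × r × N²
RCF_original = 1.118 × 10⁻⁵ × 5.2 × (39500)² = 1.118 × 10⁻⁵ × 5.2 × 1,560,250,000 ≈ 90,706.7 × g
Target RCF = 2.5 × 90,706.7 ≈ 226,766.8 × g
226,766.8 = 1.118 × 10⁻⁵ × 3 × N²
N² = 226,766.8 / (3.354 × 10⁻⁵) = 6,761,085,271
N ≈ √6,761,085,271 ≈ 82,225.8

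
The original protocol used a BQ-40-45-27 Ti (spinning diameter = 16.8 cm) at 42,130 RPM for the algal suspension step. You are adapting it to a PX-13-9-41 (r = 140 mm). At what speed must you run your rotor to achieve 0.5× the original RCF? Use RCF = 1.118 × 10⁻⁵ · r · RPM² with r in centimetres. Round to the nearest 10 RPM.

23080 RPM

Original rotor: r = 16.8 / 2 = 8.4 cm
RCF_original = 1.118 × 10⁻⁵ × 8.4 × (42130)² = 1.118 × 10⁻⁵ × 8.4 × 1,774,936,900 ≈ 166,687.9 × g
Target RCF = 0.5 × 166,687.9 ≈ 83,343.9 × g
Your rotor: r = 140 mm = 14.0 cm
83,343.9 = 1.118 × 10⁻⁵ × 14 × N²
N² = 83,343.9 / (15.652 × 10⁻⁵) = 532,480,833
N ≈ √532,480,833 ≈ 23,075.5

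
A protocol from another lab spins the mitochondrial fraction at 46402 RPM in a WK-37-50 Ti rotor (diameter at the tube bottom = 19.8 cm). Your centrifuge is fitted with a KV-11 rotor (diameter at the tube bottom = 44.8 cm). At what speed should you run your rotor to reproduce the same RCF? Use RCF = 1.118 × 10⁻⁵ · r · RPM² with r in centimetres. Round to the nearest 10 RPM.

≈ 30850 RPM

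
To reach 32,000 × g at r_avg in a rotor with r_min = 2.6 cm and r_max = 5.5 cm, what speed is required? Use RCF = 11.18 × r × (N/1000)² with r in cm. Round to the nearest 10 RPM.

≈ 26580 RPM

r_avg = (2.6 + 5.5) / 2 = 4.05 cm
32,000 = 11.18 × 4.05 × (N/1000)²
(N/1000)² = 32,000 / 45.279 = 706.7294
N = 1000 × √706.7294 ≈ 26,584.4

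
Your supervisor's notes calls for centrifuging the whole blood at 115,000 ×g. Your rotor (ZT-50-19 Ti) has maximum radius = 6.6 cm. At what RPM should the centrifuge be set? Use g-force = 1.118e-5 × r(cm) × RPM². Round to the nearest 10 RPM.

N ≈ 39480 RPM

115,000 = 1.118 × 10⁻⁵ × 6.6 × N²
N² = 115,000 / (7.3788 × 10⁻⁵) = 1,558,519,000
N ≈ √1,558,519,000 ≈ 39,478.1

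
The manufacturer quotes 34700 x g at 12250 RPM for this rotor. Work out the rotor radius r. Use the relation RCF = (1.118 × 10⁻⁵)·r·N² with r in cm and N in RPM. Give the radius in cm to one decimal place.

34700 = 1.118 × 10⁻⁵ × r × (12250)²
r = 34700 / (1.118 × 10⁻⁵ × 150,062,500) = 34700 / 1677.699 ≈ 20.683 cm

≈ 20.7 cm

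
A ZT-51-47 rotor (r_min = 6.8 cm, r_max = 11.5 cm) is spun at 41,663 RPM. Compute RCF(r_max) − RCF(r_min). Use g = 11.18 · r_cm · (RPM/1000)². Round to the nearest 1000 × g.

ΔRCF ≈ 91000 g

RCF_max = 11.18 × 11.5 × (41.663)² = 11.18 × 11.5 × 1,735.805569 ≈ 223,172.5 × g
RCF_min = 11.18 × 6.8 × (41.663)² = 11.18 × 6.8 × 1,735.805569 ≈ 131,962.9 × g
ΔRCF = 223,172.5 − 131,962.9 = 91,209.6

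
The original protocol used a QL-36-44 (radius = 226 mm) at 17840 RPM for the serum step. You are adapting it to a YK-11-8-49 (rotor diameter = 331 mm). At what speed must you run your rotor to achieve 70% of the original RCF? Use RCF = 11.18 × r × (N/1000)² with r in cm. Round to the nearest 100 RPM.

17400 RPM

Original rotor: r = 226 mm = 22.6 cm
RCF = 11.18 × r × (N/1000)²
RCF_original = 11.18 × 22.6 × (17.84)² = 11.18 × 22.6 × 318.2656 ≈ 80,415.5 × g
Target RCF = 0.7 × 80,415.5 ≈ 56,290.8 × g
Your rotor: r = 331 mm / 2 = 165.5 mm = 16.55 cm
56,290.8 = 11.18 × 16.55 × (N/1000)²
(N/1000)² = 56,290.8 / 185.029 = 304.2269
N = 1000 × √304.2269 ≈ 17,442.1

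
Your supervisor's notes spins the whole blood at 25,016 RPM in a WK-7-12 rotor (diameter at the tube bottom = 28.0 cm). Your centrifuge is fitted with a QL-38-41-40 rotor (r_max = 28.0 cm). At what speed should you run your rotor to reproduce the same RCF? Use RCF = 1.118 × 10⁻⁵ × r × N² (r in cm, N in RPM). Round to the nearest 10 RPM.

≈ 17690 RPM

Original rotor: r = 28.0 / 2 = 14 cm
RCF = 1.118 × 10⁻⁵ × r × N²
RCF_original = 1.118 × 10⁻⁵ × 14 × (25016)² = 1.118 × 10⁻⁵ × 14 × 625,800,256 ≈ 97,950.3 × g
97,950.3 = 1.118 × 10⁻⁵ × 28 × N²
N² = 97,950.3 / (31.304 × 10⁻⁵) = 312,900,268
N ≈ √312,900,268 ≈ 17,689.0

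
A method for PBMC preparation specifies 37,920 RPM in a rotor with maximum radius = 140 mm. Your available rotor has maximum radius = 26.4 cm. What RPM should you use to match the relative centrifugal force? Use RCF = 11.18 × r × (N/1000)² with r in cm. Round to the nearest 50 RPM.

Original rotor: r = 140 mm = 14.0 cm
RCF = 11.18 × r × (N/1000)²
RCF_original = 11.18 × 14 × (37.92)² = 11.18 × 14 × 1,437.9264 ≈ 225,064.2 × g
225,064.2 = 11.18 × 26.4 × (N/1000)²
(N/1000)² = 225,064.2 / 295.152 = 762.5366
N = 1000 × √762.5366 ≈ 27,614.1

≈ 27600 RPM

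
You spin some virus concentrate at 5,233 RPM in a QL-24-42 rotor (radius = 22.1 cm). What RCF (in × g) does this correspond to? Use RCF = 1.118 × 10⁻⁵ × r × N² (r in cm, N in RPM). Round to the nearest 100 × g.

6800 × g

RCF = 1.118 × 10⁻⁵ × 22.1 × (5233)² = 1.118 × 10⁻⁵ × 22.1 × 27,384,289 ≈ 6,766.1 × g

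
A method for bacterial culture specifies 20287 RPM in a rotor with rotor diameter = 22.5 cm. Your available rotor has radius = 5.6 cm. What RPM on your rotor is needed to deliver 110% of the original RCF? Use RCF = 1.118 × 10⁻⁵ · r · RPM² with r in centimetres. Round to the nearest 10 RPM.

30160 RPM

Original rotor: r = 22.5 / 2 = 11.25 cm
RCF = 1.118 × 10⁻⁵ × r × N²
RCF_original = 1.118 × 10⁻⁵ × 11.25 × (20287)² = 1.118 × 10⁻⁵ × 11.25 × 411,562,369 ≈ 51,764.3 × g
Target RCF = 1.1 × 51,764.3 ≈ 56,940.7 × g
56,940.7 = 1.118 × 10⁻⁵ × 5.6 × N²
N² = 56,940.7 / (6.2608 × 10⁻⁵) = 909,479,619
N ≈ √909,479,619 ≈ 30,157.6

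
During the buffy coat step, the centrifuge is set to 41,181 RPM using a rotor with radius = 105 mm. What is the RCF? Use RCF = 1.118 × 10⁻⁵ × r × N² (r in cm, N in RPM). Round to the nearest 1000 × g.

RCF ≈ 199000 x g

r = 105 mm = 10.5 cm
RCF = 1.118 × 10⁻⁵ × r × N²
RCF = 1.118 × 10⁻⁵ × 10.5 × (41181)² = 1.118 × 10⁻⁵ × 10.5 × 1,695,874,761 ≈ 199,078.7 × g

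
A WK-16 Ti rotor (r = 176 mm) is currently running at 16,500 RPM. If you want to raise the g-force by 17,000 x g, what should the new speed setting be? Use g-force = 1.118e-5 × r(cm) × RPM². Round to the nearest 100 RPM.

r = 176 mm = 17.6 cm
Current RCF = 1.118 × 10⁻⁵ × 17.6 × (16500)² = 1.118 × 10⁻⁵ × 17.6 × 272,250,000 ≈ 53,570.1 × g
Target RCF = 53,570.1 + 17,000 = 70,570.1 × g
N² = 70,570.1 / (19.6768 × 10⁻⁵) = 358,646,223
N ≈ √358,646,223 ≈ 18,938.0

≈ 18900 RPM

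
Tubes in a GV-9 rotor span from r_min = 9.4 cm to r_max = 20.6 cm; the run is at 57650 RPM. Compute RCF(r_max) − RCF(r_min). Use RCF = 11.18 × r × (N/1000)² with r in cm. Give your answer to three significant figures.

RCF_max = 11.18 × 20.6 × (57.65)² = 11.18 × 20.6 × 3,323.5225 ≈ 765,433.8 × g
RCF_min = 11.18 × 9.4 × (57.65)² = 11.18 × 9.4 × 3,323.5225 ≈ 349,275.6 × g
ΔRCF = 765,433.8 − 349,275.6 = 416,158.2

≈ 416000 × g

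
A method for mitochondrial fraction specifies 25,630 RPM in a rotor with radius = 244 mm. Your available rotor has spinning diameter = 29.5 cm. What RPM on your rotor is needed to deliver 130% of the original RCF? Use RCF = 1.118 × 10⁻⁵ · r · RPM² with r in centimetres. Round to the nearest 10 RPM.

37590 RPM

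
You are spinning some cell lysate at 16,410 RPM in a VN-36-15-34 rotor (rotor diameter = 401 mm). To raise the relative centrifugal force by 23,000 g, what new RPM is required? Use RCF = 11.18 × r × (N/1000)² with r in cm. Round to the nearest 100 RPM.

19300 RPM

r = 401 mm / 2 = 200.5 mm = 20.05 cm
Current RCF = 11.18 × 20.05 × (16.41)² = 11.18 × 20.05 × 269.2881 ≈ 60,363.4 × g
Target RCF = 60,363.4 + 23,000 = 83,363.4 × g
(N/1000)² = 83,363.4 / 224.159 = 371.8941
N = 1000 × √371.8941 ≈ 19,284.6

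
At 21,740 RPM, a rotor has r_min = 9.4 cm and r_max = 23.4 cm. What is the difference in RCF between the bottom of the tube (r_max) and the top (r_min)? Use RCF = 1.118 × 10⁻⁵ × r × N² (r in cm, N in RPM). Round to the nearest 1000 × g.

ΔRCF ≈ 74000 ×g

ΔRCF = 1.118 × 10⁻⁵ × (r_max − r_min) × N² = 1.118 × 10⁻⁵ × 14.0 × 472,627,600 ≈ 73,975.7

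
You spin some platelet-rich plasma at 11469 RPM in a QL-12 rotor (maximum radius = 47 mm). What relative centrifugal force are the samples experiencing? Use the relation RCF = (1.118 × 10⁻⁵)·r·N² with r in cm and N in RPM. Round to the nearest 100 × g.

RCF ≈ 6900 × g

r = 47 mm = 4.7 cm
RCF = 1.118 × 10⁻⁵ × 4.7 × (11469)² = 1.118 × 10⁻⁵ × 4.7 × 131,537,961 ≈ 6,911.8 × g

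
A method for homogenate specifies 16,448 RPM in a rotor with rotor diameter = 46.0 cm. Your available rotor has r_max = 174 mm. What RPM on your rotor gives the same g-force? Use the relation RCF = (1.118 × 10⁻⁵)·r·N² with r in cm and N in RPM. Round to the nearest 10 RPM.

Original rotor: r = 46.0 / 2 = 23 cm
RCF_original = 1.118 × 10⁻⁵ × 23 × (16448)² = 1.118 × 10⁻⁵ × 23 × 270,536,704 ≈ 69,565.8 × g
Your rotor: r = 174 mm = 17.4 cm
69,565.8 = 1.118 × 10⁻⁵ × 17.4 × N²
N² = 69,565.8 / (19.4532 × 10⁻⁵) = 357,605,947
N ≈ √357,605,947 ≈ 18,910.5

18910 RPM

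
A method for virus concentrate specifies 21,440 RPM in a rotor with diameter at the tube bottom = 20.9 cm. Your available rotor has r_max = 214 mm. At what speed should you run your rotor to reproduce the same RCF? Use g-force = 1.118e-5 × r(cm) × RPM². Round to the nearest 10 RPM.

14980 RPM

Original rotor: r = 20.9 / 2 = 10.45 cm
RCF_original = 1.118 × 10⁻⁵ × 10.45 × (21440)² = 1.118 × 10⁻⁵ × 10.45 × 459,673,600 ≈ 53,704.1 × g
Your rotor: r = 214 mm = 21.4 cm
53,704.1 = 1.118 × 10⁻⁵ × 21.4 × N²
N² = 53,704.1 / (23.9252 × 10⁻⁵) = 224,466,671
N ≈ √224,466,671 ≈ 14,982.2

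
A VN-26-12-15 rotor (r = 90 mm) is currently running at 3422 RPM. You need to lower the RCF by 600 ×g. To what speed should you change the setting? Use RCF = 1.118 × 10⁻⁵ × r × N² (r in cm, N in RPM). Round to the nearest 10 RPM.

2400 RPM

r = 90 mm = 9.0 cm
Current RCF = 1.118 × 10⁻⁵ × 9 × (3422)² = 1.118 × 10⁻⁵ × 9 × 11,710,084 ≈ 1,178.3 × g
Target RCF = 1,178.3 − 600 = 578.3 × g
N² = 578.3 / (10.062 × 10⁻⁵) = 5,747,366
N ≈ √5,747,366 ≈ 2,397.4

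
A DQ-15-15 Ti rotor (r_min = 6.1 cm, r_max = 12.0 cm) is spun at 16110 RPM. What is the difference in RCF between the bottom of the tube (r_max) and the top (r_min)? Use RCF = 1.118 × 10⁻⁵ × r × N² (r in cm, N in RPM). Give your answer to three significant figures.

ΔRCF = 1.118 × 10⁻⁵ × (r_max − r_min) × N² = 1.118 × 10⁻⁵ × 5.9 × 259,532,100 ≈ 17,119.3

17100 g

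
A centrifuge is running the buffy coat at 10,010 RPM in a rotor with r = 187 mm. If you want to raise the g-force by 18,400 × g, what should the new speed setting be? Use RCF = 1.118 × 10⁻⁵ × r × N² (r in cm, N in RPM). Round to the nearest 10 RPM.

≈ 13720 RPM

r = 187 mm = 18.7 cm
Current RCF = 1.118 × 10⁻⁵ × 18.7 × (10010)² = 1.118 × 10⁻⁵ × 18.7 × 100,200,100 ≈ 20,948.4 × g
Target RCF = 20,948.4 + 18,400 = 39,348.4 × g
N² = 39,348.4 / (20.9066 × 10⁻⁵) = 188,210,422
N ≈ √188,210,422 ≈ 13,719.0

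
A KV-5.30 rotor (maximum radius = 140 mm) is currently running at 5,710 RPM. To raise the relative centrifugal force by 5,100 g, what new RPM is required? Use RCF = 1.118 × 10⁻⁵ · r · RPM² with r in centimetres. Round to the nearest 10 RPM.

r = 140 mm = 14.0 cm
Current RCF = 1.118 × 10⁻⁵ × 14 × (5710)² = 1.118 × 10⁻⁵ × 14 × 32,604,100 ≈ 5,103.2 × g
Target RCF = 5,103.2 + 5,100 = 10,203.2 × g
N² = 10,203.2 / (15.652 × 10⁻⁵) = 65,187,835
N ≈ √65,187,835 ≈ 8,073.9

≈ 8070 RPM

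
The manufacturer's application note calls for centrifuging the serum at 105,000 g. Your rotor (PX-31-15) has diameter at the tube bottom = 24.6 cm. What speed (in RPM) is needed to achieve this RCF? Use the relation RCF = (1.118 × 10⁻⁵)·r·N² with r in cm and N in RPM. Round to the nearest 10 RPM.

r = 24.6 / 2 = 12.3 cm
105,000 = 1.118 × 10⁻⁵ × 12.3 × N²
N² = 105,000 / (13.7514 × 10⁻⁵) = 763,558,619
N ≈ √763,558,619 ≈ 27,632.6

27630 RPM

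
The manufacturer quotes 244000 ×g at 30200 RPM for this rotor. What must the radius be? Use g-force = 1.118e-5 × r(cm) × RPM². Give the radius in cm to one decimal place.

≈ 23.9 cm

244000 = 1.118 × 10⁻⁵ × r × (30200)²
r = 244000 / (1.118 × 10⁻⁵ × 912,040,000) = 244000 / 10196.61 ≈ 23.930 cm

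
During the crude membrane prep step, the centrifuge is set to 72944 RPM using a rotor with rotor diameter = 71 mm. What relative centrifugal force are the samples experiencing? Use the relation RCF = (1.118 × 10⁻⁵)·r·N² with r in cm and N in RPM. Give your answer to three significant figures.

≈ 211000 x g

r = 71 mm / 2 = 35.5 mm = 3.55 cm
RCF = 1.118 × 10⁻⁵ × r × N²
RCF = 1.118 × 10⁻⁵ × 3.55 × (72944)² = 1.118 × 10⁻⁵ × 3.55 × 5,320,827,136 ≈ 211,178.3 × g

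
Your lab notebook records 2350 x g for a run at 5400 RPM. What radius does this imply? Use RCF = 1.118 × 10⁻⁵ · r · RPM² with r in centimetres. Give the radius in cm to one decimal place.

2350 = 1.118 × 10⁻⁵ × r × (5400)²
r = 2350 / (1.118 × 10⁻⁵ × 29,160,000) = 2350 / 326.0088 ≈ 7.208 cm

7.2 cm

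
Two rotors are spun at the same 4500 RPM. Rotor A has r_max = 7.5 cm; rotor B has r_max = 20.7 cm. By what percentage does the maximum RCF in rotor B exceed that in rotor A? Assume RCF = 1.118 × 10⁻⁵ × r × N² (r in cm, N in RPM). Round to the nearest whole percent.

At equal RPM, RCF scales linearly with r: ratio = 20.7 / 7.5 = 2.7600.
So rotor B delivers 176.0% more g-force.

176%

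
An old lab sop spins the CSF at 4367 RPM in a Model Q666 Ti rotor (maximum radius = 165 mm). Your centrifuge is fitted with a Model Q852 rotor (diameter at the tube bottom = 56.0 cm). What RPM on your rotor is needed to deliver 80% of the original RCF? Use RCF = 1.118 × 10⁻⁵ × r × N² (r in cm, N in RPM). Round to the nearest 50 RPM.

Original rotor: r = 165 mm = 16.5 cm
RCF = 1.118 × 10⁻⁵ × r × N²
RCF_original = 1.118 × 10⁻⁵ × 16.5 × (4367)² = 1.118 × 10⁻⁵ × 16.5 × 19,070,689 ≈ 3,518 × g
Target RCF = 0.8 × 3,518 ≈ 2,814.4 × g
Your rotor: r = 56.0 / 2 = 28 cm
2,814.4 = 1.118 × 10⁻⁵ × 28 × N²
N² = 2,814.4 / (31.304 × 10⁻⁵) = 8,990,544
N ≈ √8,990,544 ≈ 2,998.4

3000 RPM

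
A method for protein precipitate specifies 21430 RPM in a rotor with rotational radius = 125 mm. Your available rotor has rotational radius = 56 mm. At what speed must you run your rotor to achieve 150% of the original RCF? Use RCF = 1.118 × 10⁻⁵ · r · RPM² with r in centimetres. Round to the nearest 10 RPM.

Original rotor: r = 125 mm = 12.5 cm
RCF = 1.118 × 10⁻⁵ × r × N²
RCF_original = 1.118 × 10⁻⁵ × 12.5 × (21430)² = 1.118 × 10⁻⁵ × 12.5 × 459,244,900 ≈ 64,179.5 × g
Target RCF = 1.5 × 64,179.5 ≈ 96,269.2 × g
Your rotor: r = 56 mm = 5.6 cm
96,269.2 = 1.118 × 10⁻⁵ × 5.6 × N²
N² = 96,269.2 / (6.2608 × 10⁻⁵) = 1,537,650,141
N ≈ √1,537,650,141 ≈ 39,212.9

≈ 39210 RPM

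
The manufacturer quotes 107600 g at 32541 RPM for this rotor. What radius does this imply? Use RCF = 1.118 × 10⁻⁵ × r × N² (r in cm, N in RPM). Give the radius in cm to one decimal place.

r ≈ 9.1 cm

107600 = 1.118 × 10⁻⁵ × r × (32541)²
r = 107600 / (1.118 × 10⁻⁵ × 1,058,916,681) = 107600 / 11838.69 ≈ 9.089 cm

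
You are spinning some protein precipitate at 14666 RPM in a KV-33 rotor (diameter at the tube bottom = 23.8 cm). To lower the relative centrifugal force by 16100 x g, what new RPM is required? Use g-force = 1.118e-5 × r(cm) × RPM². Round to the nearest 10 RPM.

r = 23.8 / 2 = 11.9 cm
Current RCF = 1.118 × 10⁻⁵ × 11.9 × (14666)² = 1.118 × 10⁻⁵ × 11.9 × 215,091,556 ≈ 28,616.2 × g
Target RCF = 28,616.2 − 16,100 = 12,516.2 × g
N² = 12,516.2 / (13.3042 × 10⁻⁵) = 94,077,058
N ≈ √94,077,058 ≈ 9,699.3

N₂ ≈ 9700 RPM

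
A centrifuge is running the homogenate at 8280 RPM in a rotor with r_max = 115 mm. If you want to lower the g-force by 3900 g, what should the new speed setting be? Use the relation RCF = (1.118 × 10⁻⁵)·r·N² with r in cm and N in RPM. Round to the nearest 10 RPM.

N₂ ≈ 6180 RPM

r = 115 mm = 11.5 cm
Current RCF = 1.118 × 10⁻⁵ × 11.5 × (8280)² = 1.118 × 10⁻⁵ × 11.5 × 68,558,400 ≈ 8,814.6 × g
Target RCF = 8,814.6 − 3,900 = 4,914.6 × g
N² = 4,914.6 / (12.857 × 10⁻⁵) = 38,225,091
N ≈ √38,225,091 ≈ 6,182.6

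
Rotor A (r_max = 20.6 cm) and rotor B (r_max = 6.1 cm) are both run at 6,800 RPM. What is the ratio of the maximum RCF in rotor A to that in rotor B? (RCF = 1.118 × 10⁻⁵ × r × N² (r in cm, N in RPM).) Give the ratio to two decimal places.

3.38

At fixed N, RCF ∝ r, so RCF_A/RCF_B = r_A/r_B = 20.6 / 6.1 = 3.3770.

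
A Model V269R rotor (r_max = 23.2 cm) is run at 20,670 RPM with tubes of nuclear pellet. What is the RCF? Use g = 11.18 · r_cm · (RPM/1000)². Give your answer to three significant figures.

RCF = 11.18 × 23.2 × (20.67)² = 11.18 × 23.2 × 427.2489 ≈ 110,818.1 × g

RCF ≈ 111000 x g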